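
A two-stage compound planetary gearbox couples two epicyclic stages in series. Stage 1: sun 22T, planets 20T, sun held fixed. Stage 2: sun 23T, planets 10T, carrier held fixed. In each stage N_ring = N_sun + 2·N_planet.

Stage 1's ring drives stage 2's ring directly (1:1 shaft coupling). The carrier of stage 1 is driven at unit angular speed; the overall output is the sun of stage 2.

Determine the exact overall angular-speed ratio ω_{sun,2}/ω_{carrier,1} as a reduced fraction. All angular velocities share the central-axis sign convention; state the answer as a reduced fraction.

-1806/713

Stage 1: N_ring = 22 + 2·20 = 62
Stage 1: 22(ω_s−ω_c) = −62(ω_r−ω_c),  ω_s=0, ω_c=1
Stage 1: ω_r = 1 − (22/62)(0−1) = 42/31
  ⇒ ω_r¹/ω_c¹ = 42/31
Stage 2: N_ring = 23 + 2·10 = 43
Stage 2: 23(ω_s−ω_c) = −43(ω_r−ω_c),  ω_c=0, ω_r=1
Stage 2: ω_s = 0 − (43/23)(1−0) = -43/23
  ⇒ ω_s²/ω_r² = -43/23
Coupling ω_r² = ω_r¹ ⇒ overall = 42/31 × -43/23 = -1806/713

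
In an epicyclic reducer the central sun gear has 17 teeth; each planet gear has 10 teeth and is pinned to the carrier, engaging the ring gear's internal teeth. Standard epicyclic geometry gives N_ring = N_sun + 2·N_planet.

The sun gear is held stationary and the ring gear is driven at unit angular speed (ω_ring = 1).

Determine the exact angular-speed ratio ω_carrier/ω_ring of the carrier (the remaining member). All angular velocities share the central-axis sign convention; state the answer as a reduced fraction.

N_ring = 17 + 2·10 = 37
17(ω_s−ω_c) = −37(ω_r−ω_c),  ω_s=0, ω_r=1
17(0−ω_c) = −37(1−ω_c)  ⇒  54ω_c = 37  ⇒  ω_c = 37/54
ω_c/ω_r = 37/54

37/54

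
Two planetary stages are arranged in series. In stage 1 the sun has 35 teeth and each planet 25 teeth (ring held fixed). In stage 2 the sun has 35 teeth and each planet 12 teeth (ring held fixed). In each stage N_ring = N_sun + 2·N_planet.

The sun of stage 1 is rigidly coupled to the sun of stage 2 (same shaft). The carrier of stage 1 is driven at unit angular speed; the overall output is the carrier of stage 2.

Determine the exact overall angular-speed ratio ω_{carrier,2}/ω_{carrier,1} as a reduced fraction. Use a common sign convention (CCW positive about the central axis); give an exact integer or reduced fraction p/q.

60/47

Stage 1: N_ring = 35 + 2·25 = 85
Stage 1: 35(ω_s−ω_c) = −85(ω_r−ω_c),  ω_r=0, ω_c=1
Stage 1: ω_s = 1 − (85/35)(0−1) = 24/7
  ⇒ ω_s¹/ω_c¹ = 24/7
Stage 2: N_ring = 35 + 2·12 = 59
Stage 2: 35(ω_s−ω_c) = −59(ω_r−ω_c),  ω_r=0, ω_s=1
Stage 2: 35(1−ω_c) = −59(0−ω_c)  ⇒  94ω_c = 35  ⇒  ω_c = 35/94
  ⇒ ω_c²/ω_s² = 35/94
Coupling ω_s² = ω_s¹ ⇒ overall = 24/7 × 35/94 = 60/47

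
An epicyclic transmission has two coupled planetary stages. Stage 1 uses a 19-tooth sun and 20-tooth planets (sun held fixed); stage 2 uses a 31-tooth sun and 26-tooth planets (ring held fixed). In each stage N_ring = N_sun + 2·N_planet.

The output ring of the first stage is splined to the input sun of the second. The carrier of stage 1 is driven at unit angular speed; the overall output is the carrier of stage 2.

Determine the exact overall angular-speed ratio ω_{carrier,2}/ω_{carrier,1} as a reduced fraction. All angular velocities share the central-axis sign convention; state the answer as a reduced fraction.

403/1121

Stage 1: N_ring = 19 + 2·20 = 59
Stage 1: 19(ω_s−ω_c) = −59(ω_r−ω_c),  ω_s=0, ω_c=1
Stage 1: ω_r = 1 − (19/59)(0−1) = 78/59
  ⇒ ω_r¹/ω_c¹ = 78/59
Stage 2: N_ring = 31 + 2·26 = 83
Stage 2: 31(ω_s−ω_c) = −83(ω_r−ω_c),  ω_r=0, ω_s=1
Stage 2: 31(1−ω_c) = −83(0−ω_c)  ⇒  114ω_c = 31  ⇒  ω_c = 31/114
  ⇒ ω_c²/ω_s² = 31/114
Coupling ω_s² = ω_r¹ ⇒ overall = 78/59 × 31/114 = 403/1121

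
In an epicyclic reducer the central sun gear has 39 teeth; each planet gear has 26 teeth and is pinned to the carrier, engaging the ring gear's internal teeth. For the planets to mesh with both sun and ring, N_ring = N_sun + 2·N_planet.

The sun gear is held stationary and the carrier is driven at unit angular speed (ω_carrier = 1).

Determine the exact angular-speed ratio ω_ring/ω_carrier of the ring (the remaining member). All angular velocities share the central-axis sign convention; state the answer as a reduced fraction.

N_ring = 39 + 2·26 = 91
39(ω_s−ω_c) = −91(ω_r−ω_c),  ω_s=0, ω_c=1
ω_r = 1 − (39/91)(0−1) = 10/7
ω_r/ω_c = 10/7

10/7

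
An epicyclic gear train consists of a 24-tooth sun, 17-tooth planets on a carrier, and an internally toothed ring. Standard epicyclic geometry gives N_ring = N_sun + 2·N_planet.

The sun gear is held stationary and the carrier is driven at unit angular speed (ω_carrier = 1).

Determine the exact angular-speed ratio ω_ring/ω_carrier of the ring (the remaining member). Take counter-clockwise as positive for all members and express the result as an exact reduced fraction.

41/29

N_ring = 24 + 2·17 = 58
24(ω_s−ω_c) = −58(ω_r−ω_c),  ω_s=0, ω_c=1
ω_r = 1 − (24/58)(0−1) = 41/29
ω_r/ω_c = 41/29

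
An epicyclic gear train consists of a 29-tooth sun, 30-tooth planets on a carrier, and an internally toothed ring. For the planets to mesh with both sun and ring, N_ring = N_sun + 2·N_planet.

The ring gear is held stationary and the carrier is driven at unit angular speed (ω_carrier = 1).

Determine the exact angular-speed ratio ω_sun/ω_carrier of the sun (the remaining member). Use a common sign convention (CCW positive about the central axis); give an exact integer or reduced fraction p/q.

N_ring = 29 + 2·30 = 89
29(ω_s−ω_c) = −89(ω_r−ω_c),  ω_r=0, ω_c=1
ω_s = 1 − (89/29)(0−1) = 118/29
ω_s/ω_c = 118/29

118/29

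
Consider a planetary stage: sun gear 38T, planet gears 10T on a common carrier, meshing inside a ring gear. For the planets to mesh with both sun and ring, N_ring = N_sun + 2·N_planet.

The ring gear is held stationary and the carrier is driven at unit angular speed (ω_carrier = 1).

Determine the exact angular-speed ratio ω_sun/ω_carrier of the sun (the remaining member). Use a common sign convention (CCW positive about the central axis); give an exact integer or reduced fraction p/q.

N_ring = 38 + 2·10 = 58
38(ω_s−ω_c) = −58(ω_r−ω_c),  ω_r=0, ω_c=1
ω_s = 1 − (58/38)(0−1) = 48/19
ω_s/ω_c = 48/19

48/19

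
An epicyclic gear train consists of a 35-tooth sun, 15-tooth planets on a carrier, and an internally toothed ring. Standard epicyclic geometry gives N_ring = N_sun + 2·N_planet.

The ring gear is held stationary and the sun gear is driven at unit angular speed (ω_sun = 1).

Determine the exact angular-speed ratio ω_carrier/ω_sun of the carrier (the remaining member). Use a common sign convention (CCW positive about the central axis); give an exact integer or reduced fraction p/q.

7/20

N_ring = 35 + 2·15 = 65
35(ω_s−ω_c) = −65(ω_r−ω_c),  ω_r=0, ω_s=1
35(1−ω_c) = −65(0−ω_c)  ⇒  100ω_c = 35  ⇒  ω_c = 7/20
ω_c/ω_s = 7/20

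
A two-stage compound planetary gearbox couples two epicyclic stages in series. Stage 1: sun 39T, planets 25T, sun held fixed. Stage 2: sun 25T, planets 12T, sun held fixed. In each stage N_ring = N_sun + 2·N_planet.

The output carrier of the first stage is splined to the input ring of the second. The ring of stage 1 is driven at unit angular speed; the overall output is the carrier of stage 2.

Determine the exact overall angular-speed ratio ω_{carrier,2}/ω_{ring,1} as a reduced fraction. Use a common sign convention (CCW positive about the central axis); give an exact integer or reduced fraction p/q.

4361/9472

Stage 1: N_ring = 39 + 2·25 = 89
Stage 1: 39(ω_s−ω_c) = −89(ω_r−ω_c),  ω_s=0, ω_r=1
Stage 1: 39(0−ω_c) = −89(1−ω_c)  ⇒  128ω_c = 89  ⇒  ω_c = 89/128
  ⇒ ω_c¹/ω_r¹ = 89/128
Stage 2: N_ring = 25 + 2·12 = 49
Stage 2: 25(ω_s−ω_c) = −49(ω_r−ω_c),  ω_s=0, ω_r=1
Stage 2: 25(0−ω_c) = −49(1−ω_c)  ⇒  74ω_c = 49  ⇒  ω_c = 49/74
  ⇒ ω_c²/ω_r² = 49/74
Coupling ω_r² = ω_c¹ ⇒ overall = 89/128 × 49/74 = 4361/9472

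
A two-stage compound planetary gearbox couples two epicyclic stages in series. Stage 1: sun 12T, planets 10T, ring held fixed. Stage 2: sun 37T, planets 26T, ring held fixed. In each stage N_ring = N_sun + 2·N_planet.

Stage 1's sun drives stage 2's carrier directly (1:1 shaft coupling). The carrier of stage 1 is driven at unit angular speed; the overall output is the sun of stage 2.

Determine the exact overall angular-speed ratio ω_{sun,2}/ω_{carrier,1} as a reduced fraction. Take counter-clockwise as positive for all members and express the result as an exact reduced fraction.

462/37

Stage 1: N_ring = 12 + 2·10 = 32
Stage 1: 12(ω_s−ω_c) = −32(ω_r−ω_c),  ω_r=0, ω_c=1
Stage 1: ω_s = 1 − (32/12)(0−1) = 11/3
  ⇒ ω_s¹/ω_c¹ = 11/3
Stage 2: N_ring = 37 + 2·26 = 89
Stage 2: 37(ω_s−ω_c) = −89(ω_r−ω_c),  ω_r=0, ω_c=1
Stage 2: ω_s = 1 − (89/37)(0−1) = 126/37
  ⇒ ω_s²/ω_c² = 126/37
Coupling ω_c² = ω_s¹ ⇒ overall = 11/3 × 126/37 = 462/37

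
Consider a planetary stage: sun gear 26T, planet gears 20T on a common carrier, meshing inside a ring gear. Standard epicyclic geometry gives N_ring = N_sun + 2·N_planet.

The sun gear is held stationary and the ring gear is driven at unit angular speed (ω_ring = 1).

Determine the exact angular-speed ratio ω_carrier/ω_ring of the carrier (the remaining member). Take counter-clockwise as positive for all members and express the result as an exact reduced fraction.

N_ring = 26 + 2·20 = 66
26(ω_s−ω_c) = −66(ω_r−ω_c),  ω_s=0, ω_r=1
26(0−ω_c) = −66(1−ω_c)  ⇒  92ω_c = 66  ⇒  ω_c = 33/46
ω_c/ω_r = 33/46

33/46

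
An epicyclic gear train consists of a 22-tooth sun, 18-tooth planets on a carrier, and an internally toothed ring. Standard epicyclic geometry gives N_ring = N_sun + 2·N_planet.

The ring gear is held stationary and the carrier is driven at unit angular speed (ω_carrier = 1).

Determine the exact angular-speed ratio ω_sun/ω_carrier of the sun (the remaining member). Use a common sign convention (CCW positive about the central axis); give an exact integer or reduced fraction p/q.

N_ring = 22 + 2·18 = 58
22(ω_s−ω_c) = −58(ω_r−ω_c),  ω_r=0, ω_c=1
ω_s = 1 − (58/22)(0−1) = 40/11
ω_s/ω_c = 40/11

40/11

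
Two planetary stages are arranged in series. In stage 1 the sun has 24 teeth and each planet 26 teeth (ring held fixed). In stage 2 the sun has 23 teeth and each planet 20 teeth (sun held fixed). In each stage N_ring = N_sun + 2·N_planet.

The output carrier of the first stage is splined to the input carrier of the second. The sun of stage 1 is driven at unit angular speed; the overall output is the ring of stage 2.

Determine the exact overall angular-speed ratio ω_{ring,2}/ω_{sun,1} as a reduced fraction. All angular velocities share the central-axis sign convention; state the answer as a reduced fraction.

Stage 1: N_ring = 24 + 2·26 = 76
Stage 1: 24(ω_s−ω_c) = −76(ω_r−ω_c),  ω_r=0, ω_s=1
Stage 1: 24(1−ω_c) = −76(0−ω_c)  ⇒  100ω_c = 24  ⇒  ω_c = 6/25
  ⇒ ω_c¹/ω_s¹ = 6/25
Stage 2: N_ring = 23 + 2·20 = 63
Stage 2: 23(ω_s−ω_c) = −63(ω_r−ω_c),  ω_s=0, ω_c=1
Stage 2: ω_r = 1 − (23/63)(0−1) = 86/63
  ⇒ ω_r²/ω_c² = 86/63
Coupling ω_c² = ω_c¹ ⇒ overall = 6/25 × 86/63 = 172/525

172/525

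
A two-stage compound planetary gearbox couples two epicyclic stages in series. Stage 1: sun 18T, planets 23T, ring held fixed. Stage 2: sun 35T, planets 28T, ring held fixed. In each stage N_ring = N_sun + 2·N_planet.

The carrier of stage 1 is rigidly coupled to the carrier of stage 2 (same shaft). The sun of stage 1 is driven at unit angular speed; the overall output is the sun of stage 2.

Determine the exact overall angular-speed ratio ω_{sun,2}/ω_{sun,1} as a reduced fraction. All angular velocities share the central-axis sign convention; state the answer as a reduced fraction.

162/205

Stage 1: N_ring = 18 + 2·23 = 64
Stage 1: 18(ω_s−ω_c) = −64(ω_r−ω_c),  ω_r=0, ω_s=1
Stage 1: 18(1−ω_c) = −64(0−ω_c)  ⇒  82ω_c = 18  ⇒  ω_c = 9/41
  ⇒ ω_c¹/ω_s¹ = 9/41
Stage 2: N_ring = 35 + 2·28 = 91
Stage 2: 35(ω_s−ω_c) = −91(ω_r−ω_c),  ω_r=0, ω_c=1
Stage 2: ω_s = 1 − (91/35)(0−1) = 18/5
  ⇒ ω_s²/ω_c² = 18/5
Coupling ω_c² = ω_c¹ ⇒ overall = 9/41 × 18/5 = 162/205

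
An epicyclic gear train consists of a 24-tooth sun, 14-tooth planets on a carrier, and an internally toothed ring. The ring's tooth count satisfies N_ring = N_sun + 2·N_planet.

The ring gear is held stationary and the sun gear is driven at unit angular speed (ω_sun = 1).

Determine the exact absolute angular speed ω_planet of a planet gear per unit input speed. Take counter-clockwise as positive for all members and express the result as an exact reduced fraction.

-6/7

N_ring = 24 + 2·14 = 52
24(ω_s−ω_c) = −52(ω_r−ω_c),  ω_r=0, ω_s=1
24(1−ω_c) = −52(0−ω_c)  ⇒  76ω_c = 24  ⇒  ω_c = 6/19
sun–planet: 24·(1−6/19) = −14·(ω_p−ω_c)  ⇒  ω_p−ω_c = −(24/14)·(13/19) = -156/133
ω_p = 6/19 − 156/133 = -6/7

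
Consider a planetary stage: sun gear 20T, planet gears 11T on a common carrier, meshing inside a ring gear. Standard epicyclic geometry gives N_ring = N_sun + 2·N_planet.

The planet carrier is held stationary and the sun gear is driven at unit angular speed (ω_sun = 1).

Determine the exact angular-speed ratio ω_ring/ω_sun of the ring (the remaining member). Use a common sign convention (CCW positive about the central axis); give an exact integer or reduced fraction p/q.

-10/21

N_ring = 20 + 2·11 = 42
20(ω_s−ω_c) = −42(ω_r−ω_c),  ω_c=0, ω_s=1
ω_r = 0 − (20/42)(1−0) = -10/21
ω_r/ω_s = -10/21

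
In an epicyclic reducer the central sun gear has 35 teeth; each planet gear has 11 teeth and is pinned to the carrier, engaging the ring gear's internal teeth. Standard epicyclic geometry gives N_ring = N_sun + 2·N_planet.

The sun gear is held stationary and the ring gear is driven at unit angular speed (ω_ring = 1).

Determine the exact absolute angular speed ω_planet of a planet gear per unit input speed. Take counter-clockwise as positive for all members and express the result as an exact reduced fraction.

N_ring = 35 + 2·11 = 57
35(ω_s−ω_c) = −57(ω_r−ω_c),  ω_s=0, ω_r=1
35(0−ω_c) = −57(1−ω_c)  ⇒  92ω_c = 57  ⇒  ω_c = 57/92
sun–planet: 35·(0−57/92) = −11·(ω_p−ω_c)  ⇒  ω_p−ω_c = −(35/11)·(-57/92) = 1995/1012
ω_p = 57/92 + 1995/1012 = 57/22

57/22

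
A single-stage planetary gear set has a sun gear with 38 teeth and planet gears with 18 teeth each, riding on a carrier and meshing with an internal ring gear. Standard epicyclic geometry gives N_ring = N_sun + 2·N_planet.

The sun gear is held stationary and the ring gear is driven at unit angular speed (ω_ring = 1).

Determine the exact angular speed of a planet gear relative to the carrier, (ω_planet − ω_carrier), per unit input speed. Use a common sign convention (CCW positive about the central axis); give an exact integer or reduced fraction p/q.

N_ring = 38 + 2·18 = 74
38(ω_s−ω_c) = −74(ω_r−ω_c),  ω_s=0, ω_r=1
38(0−ω_c) = −74(1−ω_c)  ⇒  112ω_c = 74  ⇒  ω_c = 37/56
sun–planet: 38·(0−37/56) = −18·(ω_p−ω_c)  ⇒  ω_p−ω_c = −(38/18)·(-37/56) = 703/504

703/504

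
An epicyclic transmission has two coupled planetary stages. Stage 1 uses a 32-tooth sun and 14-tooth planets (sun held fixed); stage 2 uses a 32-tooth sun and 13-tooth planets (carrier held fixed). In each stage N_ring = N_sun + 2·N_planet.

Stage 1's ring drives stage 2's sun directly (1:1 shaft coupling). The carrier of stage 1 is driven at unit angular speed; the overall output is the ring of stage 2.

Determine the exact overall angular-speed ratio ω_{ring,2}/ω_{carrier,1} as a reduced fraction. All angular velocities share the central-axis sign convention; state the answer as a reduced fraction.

-368/435

Stage 1: N_ring = 32 + 2·14 = 60
Stage 1: 32(ω_s−ω_c) = −60(ω_r−ω_c),  ω_s=0, ω_c=1
Stage 1: ω_r = 1 − (32/60)(0−1) = 23/15
  ⇒ ω_r¹/ω_c¹ = 23/15
Stage 2: N_ring = 32 + 2·13 = 58
Stage 2: 32(ω_s−ω_c) = −58(ω_r−ω_c),  ω_c=0, ω_s=1
Stage 2: ω_r = 0 − (32/58)(1−0) = -16/29
  ⇒ ω_r²/ω_s² = -16/29
Coupling ω_s² = ω_r¹ ⇒ overall = 23/15 × -16/29 = -368/435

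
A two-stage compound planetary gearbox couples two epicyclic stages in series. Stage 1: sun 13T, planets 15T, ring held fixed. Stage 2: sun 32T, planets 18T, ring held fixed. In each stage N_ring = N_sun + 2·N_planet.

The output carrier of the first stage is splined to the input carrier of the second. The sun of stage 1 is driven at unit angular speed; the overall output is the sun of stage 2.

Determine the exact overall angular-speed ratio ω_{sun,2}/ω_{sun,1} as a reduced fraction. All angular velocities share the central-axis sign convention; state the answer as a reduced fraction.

325/448

Stage 1: N_ring = 13 + 2·15 = 43
Stage 1: 13(ω_s−ω_c) = −43(ω_r−ω_c),  ω_r=0, ω_s=1
Stage 1: 13(1−ω_c) = −43(0−ω_c)  ⇒  56ω_c = 13  ⇒  ω_c = 13/56
  ⇒ ω_c¹/ω_s¹ = 13/56
Stage 2: N_ring = 32 + 2·18 = 68
Stage 2: 32(ω_s−ω_c) = −68(ω_r−ω_c),  ω_r=0, ω_c=1
Stage 2: ω_s = 1 − (68/32)(0−1) = 25/8
  ⇒ ω_s²/ω_c² = 25/8
Coupling ω_c² = ω_c¹ ⇒ overall = 13/56 × 25/8 = 325/448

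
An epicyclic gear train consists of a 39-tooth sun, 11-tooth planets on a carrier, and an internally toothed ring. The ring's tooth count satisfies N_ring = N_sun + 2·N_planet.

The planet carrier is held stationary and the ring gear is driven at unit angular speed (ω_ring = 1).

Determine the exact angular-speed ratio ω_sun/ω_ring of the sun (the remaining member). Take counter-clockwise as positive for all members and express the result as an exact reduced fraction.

N_ring = 39 + 2·11 = 61
39(ω_s−ω_c) = −61(ω_r−ω_c),  ω_c=0, ω_r=1
ω_s = 0 − (61/39)(1−0) = -61/39
ω_s/ω_r = -61/39

-61/39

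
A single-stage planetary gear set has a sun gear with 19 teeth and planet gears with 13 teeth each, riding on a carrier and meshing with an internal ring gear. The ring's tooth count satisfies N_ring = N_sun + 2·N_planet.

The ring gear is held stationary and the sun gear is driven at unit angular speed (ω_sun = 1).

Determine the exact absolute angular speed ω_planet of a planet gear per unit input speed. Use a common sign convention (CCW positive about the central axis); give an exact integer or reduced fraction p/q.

-19/26

N_ring = 19 + 2·13 = 45
19(ω_s−ω_c) = −45(ω_r−ω_c),  ω_r=0, ω_s=1
19(1−ω_c) = −45(0−ω_c)  ⇒  64ω_c = 19  ⇒  ω_c = 19/64
sun–planet: 19·(1−19/64) = −13·(ω_p−ω_c)  ⇒  ω_p−ω_c = −(19/13)·(45/64) = -855/832
ω_p = 19/64 − 855/832 = -19/26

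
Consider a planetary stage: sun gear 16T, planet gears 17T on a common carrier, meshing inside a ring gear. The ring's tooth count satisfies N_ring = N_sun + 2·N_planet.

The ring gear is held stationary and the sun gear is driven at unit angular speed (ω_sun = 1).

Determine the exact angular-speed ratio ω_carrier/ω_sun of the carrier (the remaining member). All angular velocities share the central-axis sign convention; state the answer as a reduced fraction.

8/33

N_ring = 16 + 2·17 = 50
16(ω_s−ω_c) = −50(ω_r−ω_c),  ω_r=0, ω_s=1
16(1−ω_c) = −50(0−ω_c)  ⇒  66ω_c = 16  ⇒  ω_c = 8/33
ω_c/ω_s = 8/33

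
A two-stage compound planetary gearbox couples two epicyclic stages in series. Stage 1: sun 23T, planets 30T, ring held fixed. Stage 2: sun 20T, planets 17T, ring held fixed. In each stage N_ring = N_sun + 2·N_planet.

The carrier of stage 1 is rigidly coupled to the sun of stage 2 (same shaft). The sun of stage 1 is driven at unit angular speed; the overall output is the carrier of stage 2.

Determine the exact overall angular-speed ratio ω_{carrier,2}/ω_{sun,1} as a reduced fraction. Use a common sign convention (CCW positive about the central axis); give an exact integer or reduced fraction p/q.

115/1961

Stage 1: N_ring = 23 + 2·30 = 83
Stage 1: 23(ω_s−ω_c) = −83(ω_r−ω_c),  ω_r=0, ω_s=1
Stage 1: 23(1−ω_c) = −83(0−ω_c)  ⇒  106ω_c = 23  ⇒  ω_c = 23/106
  ⇒ ω_c¹/ω_s¹ = 23/106
Stage 2: N_ring = 20 + 2·17 = 54
Stage 2: 20(ω_s−ω_c) = −54(ω_r−ω_c),  ω_r=0, ω_s=1
Stage 2: 20(1−ω_c) = −54(0−ω_c)  ⇒  74ω_c = 20  ⇒  ω_c = 10/37
  ⇒ ω_c²/ω_s² = 10/37
Coupling ω_s² = ω_c¹ ⇒ overall = 23/106 × 10/37 = 115/1961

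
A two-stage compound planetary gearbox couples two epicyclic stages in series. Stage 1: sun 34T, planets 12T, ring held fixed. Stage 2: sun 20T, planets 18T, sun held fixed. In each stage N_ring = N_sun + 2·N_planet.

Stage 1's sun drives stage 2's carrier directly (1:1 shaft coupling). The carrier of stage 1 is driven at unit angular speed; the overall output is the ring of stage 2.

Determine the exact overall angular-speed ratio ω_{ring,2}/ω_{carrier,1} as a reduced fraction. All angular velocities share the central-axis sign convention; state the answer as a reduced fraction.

Stage 1: N_ring = 34 + 2·12 = 58
Stage 1: 34(ω_s−ω_c) = −58(ω_r−ω_c),  ω_r=0, ω_c=1
Stage 1: ω_s = 1 − (58/34)(0−1) = 46/17
  ⇒ ω_s¹/ω_c¹ = 46/17
Stage 2: N_ring = 20 + 2·18 = 56
Stage 2: 20(ω_s−ω_c) = −56(ω_r−ω_c),  ω_s=0, ω_c=1
Stage 2: ω_r = 1 − (20/56)(0−1) = 19/14
  ⇒ ω_r²/ω_c² = 19/14
Coupling ω_c² = ω_s¹ ⇒ overall = 46/17 × 19/14 = 437/119

437/119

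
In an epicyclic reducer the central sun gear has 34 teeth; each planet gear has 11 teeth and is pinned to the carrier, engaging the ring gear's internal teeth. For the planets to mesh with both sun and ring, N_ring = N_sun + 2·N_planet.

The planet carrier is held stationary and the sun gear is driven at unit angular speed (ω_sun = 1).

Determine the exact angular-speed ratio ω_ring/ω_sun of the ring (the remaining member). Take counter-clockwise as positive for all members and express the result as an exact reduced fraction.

-17/28

N_ring = 34 + 2·11 = 56
34(ω_s−ω_c) = −56(ω_r−ω_c),  ω_c=0, ω_s=1
ω_r = 0 − (34/56)(1−0) = -17/28
ω_r/ω_s = -17/28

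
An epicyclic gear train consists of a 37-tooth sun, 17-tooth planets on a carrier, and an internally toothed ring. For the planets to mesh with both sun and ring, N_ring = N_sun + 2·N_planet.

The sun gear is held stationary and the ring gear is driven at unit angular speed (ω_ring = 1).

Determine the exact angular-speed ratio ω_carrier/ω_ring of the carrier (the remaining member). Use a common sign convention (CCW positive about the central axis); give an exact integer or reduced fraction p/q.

71/108

N_ring = 37 + 2·17 = 71
37(ω_s−ω_c) = −71(ω_r−ω_c),  ω_s=0, ω_r=1
37(0−ω_c) = −71(1−ω_c)  ⇒  108ω_c = 71  ⇒  ω_c = 71/108
ω_c/ω_r = 71/108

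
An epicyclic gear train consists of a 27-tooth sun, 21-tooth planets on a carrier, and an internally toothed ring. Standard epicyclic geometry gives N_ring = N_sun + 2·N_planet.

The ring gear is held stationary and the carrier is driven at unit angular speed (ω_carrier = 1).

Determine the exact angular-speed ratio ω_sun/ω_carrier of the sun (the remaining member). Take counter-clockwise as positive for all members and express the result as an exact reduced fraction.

N_ring = 27 + 2·21 = 69
27(ω_s−ω_c) = −69(ω_r−ω_c),  ω_r=0, ω_c=1
ω_s = 1 − (69/27)(0−1) = 32/9
ω_s/ω_c = 32/9

32/9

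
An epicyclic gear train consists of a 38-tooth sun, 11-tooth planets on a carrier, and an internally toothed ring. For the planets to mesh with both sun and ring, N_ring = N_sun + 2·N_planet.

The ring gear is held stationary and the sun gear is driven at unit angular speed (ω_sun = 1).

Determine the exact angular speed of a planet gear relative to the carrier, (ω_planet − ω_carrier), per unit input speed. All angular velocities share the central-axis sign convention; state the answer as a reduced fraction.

N_ring = 38 + 2·11 = 60
38(ω_s−ω_c) = −60(ω_r−ω_c),  ω_r=0, ω_s=1
38(1−ω_c) = −60(0−ω_c)  ⇒  98ω_c = 38  ⇒  ω_c = 19/49
sun–planet: 38·(1−19/49) = −11·(ω_p−ω_c)  ⇒  ω_p−ω_c = −(38/11)·(30/49) = -1140/539

-1140/539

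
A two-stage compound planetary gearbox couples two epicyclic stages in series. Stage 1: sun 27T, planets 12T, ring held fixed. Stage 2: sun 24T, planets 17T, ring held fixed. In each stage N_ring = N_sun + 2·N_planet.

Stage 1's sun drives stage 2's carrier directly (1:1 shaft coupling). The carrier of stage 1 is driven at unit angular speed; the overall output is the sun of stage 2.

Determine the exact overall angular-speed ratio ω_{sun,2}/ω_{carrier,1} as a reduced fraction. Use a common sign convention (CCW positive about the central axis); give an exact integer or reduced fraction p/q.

533/54

Stage 1: N_ring = 27 + 2·12 = 51
Stage 1: 27(ω_s−ω_c) = −51(ω_r−ω_c),  ω_r=0, ω_c=1
Stage 1: ω_s = 1 − (51/27)(0−1) = 26/9
  ⇒ ω_s¹/ω_c¹ = 26/9
Stage 2: N_ring = 24 + 2·17 = 58
Stage 2: 24(ω_s−ω_c) = −58(ω_r−ω_c),  ω_r=0, ω_c=1
Stage 2: ω_s = 1 − (58/24)(0−1) = 41/12
  ⇒ ω_s²/ω_c² = 41/12
Coupling ω_c² = ω_s¹ ⇒ overall = 26/9 × 41/12 = 533/54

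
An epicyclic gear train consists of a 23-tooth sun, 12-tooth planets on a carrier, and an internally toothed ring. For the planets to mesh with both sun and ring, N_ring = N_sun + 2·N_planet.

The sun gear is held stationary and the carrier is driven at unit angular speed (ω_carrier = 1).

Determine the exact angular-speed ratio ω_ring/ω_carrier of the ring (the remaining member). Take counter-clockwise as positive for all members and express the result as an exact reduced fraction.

N_ring = 23 + 2·12 = 47
23(ω_s−ω_c) = −47(ω_r−ω_c),  ω_s=0, ω_c=1
ω_r = 1 − (23/47)(0−1) = 70/47
ω_r/ω_c = 70/47

70/47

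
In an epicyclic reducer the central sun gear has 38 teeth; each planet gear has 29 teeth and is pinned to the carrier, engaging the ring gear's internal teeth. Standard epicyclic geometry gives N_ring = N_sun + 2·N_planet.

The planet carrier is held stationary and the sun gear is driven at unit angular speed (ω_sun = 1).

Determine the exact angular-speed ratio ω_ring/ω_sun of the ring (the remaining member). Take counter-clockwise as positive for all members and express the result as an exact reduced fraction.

-19/48

N_ring = 38 + 2·29 = 96
38(ω_s−ω_c) = −96(ω_r−ω_c),  ω_c=0, ω_s=1
ω_r = 0 − (38/96)(1−0) = -19/48
ω_r/ω_s = -19/48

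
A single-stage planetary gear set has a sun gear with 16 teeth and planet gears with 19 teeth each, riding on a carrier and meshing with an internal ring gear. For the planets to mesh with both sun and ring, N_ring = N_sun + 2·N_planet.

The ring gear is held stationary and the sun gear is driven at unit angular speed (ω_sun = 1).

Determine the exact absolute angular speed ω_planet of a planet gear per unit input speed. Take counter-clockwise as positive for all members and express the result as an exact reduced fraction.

-8/19

N_ring = 16 + 2·19 = 54
16(ω_s−ω_c) = −54(ω_r−ω_c),  ω_r=0, ω_s=1
16(1−ω_c) = −54(0−ω_c)  ⇒  70ω_c = 16  ⇒  ω_c = 8/35
sun–planet: 16·(1−8/35) = −19·(ω_p−ω_c)  ⇒  ω_p−ω_c = −(16/19)·(27/35) = -432/665
ω_p = 8/35 − 432/665 = -8/19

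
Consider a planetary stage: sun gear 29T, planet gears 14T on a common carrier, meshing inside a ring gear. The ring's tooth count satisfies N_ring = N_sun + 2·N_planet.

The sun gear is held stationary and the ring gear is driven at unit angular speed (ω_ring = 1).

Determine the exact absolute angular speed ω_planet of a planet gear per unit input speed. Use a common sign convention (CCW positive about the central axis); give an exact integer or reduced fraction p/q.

N_ring = 29 + 2·14 = 57
29(ω_s−ω_c) = −57(ω_r−ω_c),  ω_s=0, ω_r=1
29(0−ω_c) = −57(1−ω_c)  ⇒  86ω_c = 57  ⇒  ω_c = 57/86
sun–planet: 29·(0−57/86) = −14·(ω_p−ω_c)  ⇒  ω_p−ω_c = −(29/14)·(-57/86) = 1653/1204
ω_p = 57/86 + 1653/1204 = 57/28

57/28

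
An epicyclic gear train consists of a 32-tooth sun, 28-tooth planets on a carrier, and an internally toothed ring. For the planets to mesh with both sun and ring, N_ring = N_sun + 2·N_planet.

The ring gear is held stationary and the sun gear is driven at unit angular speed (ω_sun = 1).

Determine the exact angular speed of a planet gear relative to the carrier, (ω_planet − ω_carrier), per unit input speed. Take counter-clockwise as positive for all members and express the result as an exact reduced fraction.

N_ring = 32 + 2·28 = 88
32(ω_s−ω_c) = −88(ω_r−ω_c),  ω_r=0, ω_s=1
32(1−ω_c) = −88(0−ω_c)  ⇒  120ω_c = 32  ⇒  ω_c = 4/15
sun–planet: 32·(1−4/15) = −28·(ω_p−ω_c)  ⇒  ω_p−ω_c = −(32/28)·(11/15) = -88/105

-88/105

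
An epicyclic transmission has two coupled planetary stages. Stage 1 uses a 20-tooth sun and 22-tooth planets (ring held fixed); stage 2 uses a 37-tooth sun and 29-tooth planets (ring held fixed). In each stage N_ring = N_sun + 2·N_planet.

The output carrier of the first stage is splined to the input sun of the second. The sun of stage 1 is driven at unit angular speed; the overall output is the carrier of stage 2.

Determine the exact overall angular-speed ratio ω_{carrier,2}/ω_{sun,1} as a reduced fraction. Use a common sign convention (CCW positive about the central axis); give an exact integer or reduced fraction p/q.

Stage 1: N_ring = 20 + 2·22 = 64
Stage 1: 20(ω_s−ω_c) = −64(ω_r−ω_c),  ω_r=0, ω_s=1
Stage 1: 20(1−ω_c) = −64(0−ω_c)  ⇒  84ω_c = 20  ⇒  ω_c = 5/21
  ⇒ ω_c¹/ω_s¹ = 5/21
Stage 2: N_ring = 37 + 2·29 = 95
Stage 2: 37(ω_s−ω_c) = −95(ω_r−ω_c),  ω_r=0, ω_s=1
Stage 2: 37(1−ω_c) = −95(0−ω_c)  ⇒  132ω_c = 37  ⇒  ω_c = 37/132
  ⇒ ω_c²/ω_s² = 37/132
Coupling ω_s² = ω_c¹ ⇒ overall = 5/21 × 37/132 = 185/2772

185/2772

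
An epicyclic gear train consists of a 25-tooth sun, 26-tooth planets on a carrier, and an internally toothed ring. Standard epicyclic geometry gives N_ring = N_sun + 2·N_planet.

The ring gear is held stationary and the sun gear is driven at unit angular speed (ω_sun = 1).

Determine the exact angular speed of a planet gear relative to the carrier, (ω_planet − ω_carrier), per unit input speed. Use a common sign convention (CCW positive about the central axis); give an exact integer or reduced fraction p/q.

-1925/2652

N_ring = 25 + 2·26 = 77
25(ω_s−ω_c) = −77(ω_r−ω_c),  ω_r=0, ω_s=1
25(1−ω_c) = −77(0−ω_c)  ⇒  102ω_c = 25  ⇒  ω_c = 25/102
sun–planet: 25·(1−25/102) = −26·(ω_p−ω_c)  ⇒  ω_p−ω_c = −(25/26)·(77/102) = -1925/2652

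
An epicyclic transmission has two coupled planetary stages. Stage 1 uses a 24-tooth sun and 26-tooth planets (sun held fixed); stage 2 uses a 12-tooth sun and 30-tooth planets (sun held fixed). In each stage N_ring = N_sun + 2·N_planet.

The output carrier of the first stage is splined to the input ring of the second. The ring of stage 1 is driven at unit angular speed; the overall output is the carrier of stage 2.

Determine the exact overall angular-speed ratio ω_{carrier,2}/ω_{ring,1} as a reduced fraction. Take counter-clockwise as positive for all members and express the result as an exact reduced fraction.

Stage 1: N_ring = 24 + 2·26 = 76
Stage 1: 24(ω_s−ω_c) = −76(ω_r−ω_c),  ω_s=0, ω_r=1
Stage 1: 24(0−ω_c) = −76(1−ω_c)  ⇒  100ω_c = 76  ⇒  ω_c = 19/25
  ⇒ ω_c¹/ω_r¹ = 19/25
Stage 2: N_ring = 12 + 2·30 = 72
Stage 2: 12(ω_s−ω_c) = −72(ω_r−ω_c),  ω_s=0, ω_r=1
Stage 2: 12(0−ω_c) = −72(1−ω_c)  ⇒  84ω_c = 72  ⇒  ω_c = 6/7
  ⇒ ω_c²/ω_r² = 6/7
Coupling ω_r² = ω_c¹ ⇒ overall = 19/25 × 6/7 = 114/175

114/175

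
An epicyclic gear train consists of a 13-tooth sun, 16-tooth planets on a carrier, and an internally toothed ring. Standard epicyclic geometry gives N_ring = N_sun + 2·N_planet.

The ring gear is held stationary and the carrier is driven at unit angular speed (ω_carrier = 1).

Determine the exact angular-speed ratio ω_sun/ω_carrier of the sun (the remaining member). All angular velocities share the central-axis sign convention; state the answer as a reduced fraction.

58/13

N_ring = 13 + 2·16 = 45
13(ω_s−ω_c) = −45(ω_r−ω_c),  ω_r=0, ω_c=1
ω_s = 1 − (45/13)(0−1) = 58/13
ω_s/ω_c = 58/13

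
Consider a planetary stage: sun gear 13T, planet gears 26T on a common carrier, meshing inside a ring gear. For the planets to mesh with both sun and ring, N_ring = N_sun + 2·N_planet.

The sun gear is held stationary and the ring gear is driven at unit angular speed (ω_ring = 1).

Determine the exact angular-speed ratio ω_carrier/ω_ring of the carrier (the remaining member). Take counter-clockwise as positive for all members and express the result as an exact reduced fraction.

N_ring = 13 + 2·26 = 65
13(ω_s−ω_c) = −65(ω_r−ω_c),  ω_s=0, ω_r=1
13(0−ω_c) = −65(1−ω_c)  ⇒  78ω_c = 65  ⇒  ω_c = 5/6
ω_c/ω_r = 5/6

5/6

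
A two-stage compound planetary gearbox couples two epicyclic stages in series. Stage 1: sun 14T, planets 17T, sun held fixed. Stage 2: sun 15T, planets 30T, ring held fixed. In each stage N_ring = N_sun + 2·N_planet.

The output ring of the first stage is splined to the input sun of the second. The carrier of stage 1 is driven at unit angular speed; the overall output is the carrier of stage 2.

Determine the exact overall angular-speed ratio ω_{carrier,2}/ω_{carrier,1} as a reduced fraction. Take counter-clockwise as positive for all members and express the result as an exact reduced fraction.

Stage 1: N_ring = 14 + 2·17 = 48
Stage 1: 14(ω_s−ω_c) = −48(ω_r−ω_c),  ω_s=0, ω_c=1
Stage 1: ω_r = 1 − (14/48)(0−1) = 31/24
  ⇒ ω_r¹/ω_c¹ = 31/24
Stage 2: N_ring = 15 + 2·30 = 75
Stage 2: 15(ω_s−ω_c) = −75(ω_r−ω_c),  ω_r=0, ω_s=1
Stage 2: 15(1−ω_c) = −75(0−ω_c)  ⇒  90ω_c = 15  ⇒  ω_c = 1/6
  ⇒ ω_c²/ω_s² = 1/6
Coupling ω_s² = ω_r¹ ⇒ overall = 31/24 × 1/6 = 31/144

31/144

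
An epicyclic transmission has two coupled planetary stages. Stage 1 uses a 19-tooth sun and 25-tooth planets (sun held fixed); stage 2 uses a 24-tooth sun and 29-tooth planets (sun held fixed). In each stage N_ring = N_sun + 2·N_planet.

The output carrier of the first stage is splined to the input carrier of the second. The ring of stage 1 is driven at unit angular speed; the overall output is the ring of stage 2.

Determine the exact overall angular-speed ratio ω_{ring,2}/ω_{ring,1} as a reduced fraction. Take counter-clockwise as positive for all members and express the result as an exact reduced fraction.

Stage 1: N_ring = 19 + 2·25 = 69
Stage 1: 19(ω_s−ω_c) = −69(ω_r−ω_c),  ω_s=0, ω_r=1
Stage 1: 19(0−ω_c) = −69(1−ω_c)  ⇒  88ω_c = 69  ⇒  ω_c = 69/88
  ⇒ ω_c¹/ω_r¹ = 69/88
Stage 2: N_ring = 24 + 2·29 = 82
Stage 2: 24(ω_s−ω_c) = −82(ω_r−ω_c),  ω_s=0, ω_c=1
Stage 2: ω_r = 1 − (24/82)(0−1) = 53/41
  ⇒ ω_r²/ω_c² = 53/41
Coupling ω_c² = ω_c¹ ⇒ overall = 69/88 × 53/41 = 3657/3608

3657/3608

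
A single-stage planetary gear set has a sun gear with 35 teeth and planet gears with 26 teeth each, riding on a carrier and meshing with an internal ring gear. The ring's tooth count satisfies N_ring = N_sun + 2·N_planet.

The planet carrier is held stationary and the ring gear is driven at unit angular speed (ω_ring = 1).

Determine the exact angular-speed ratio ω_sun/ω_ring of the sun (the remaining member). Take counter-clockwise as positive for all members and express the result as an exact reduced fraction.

-87/35

N_ring = 35 + 2·26 = 87
35(ω_s−ω_c) = −87(ω_r−ω_c),  ω_c=0, ω_r=1
ω_s = 0 − (87/35)(1−0) = -87/35
ω_s/ω_r = -87/35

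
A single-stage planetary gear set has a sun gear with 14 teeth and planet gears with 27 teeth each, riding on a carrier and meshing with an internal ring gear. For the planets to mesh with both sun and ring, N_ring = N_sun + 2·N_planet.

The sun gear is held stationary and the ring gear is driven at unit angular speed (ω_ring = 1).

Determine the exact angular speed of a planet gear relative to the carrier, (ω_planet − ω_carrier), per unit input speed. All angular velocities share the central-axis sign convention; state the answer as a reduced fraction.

N_ring = 14 + 2·27 = 68
14(ω_s−ω_c) = −68(ω_r−ω_c),  ω_s=0, ω_r=1
14(0−ω_c) = −68(1−ω_c)  ⇒  82ω_c = 68  ⇒  ω_c = 34/41
sun–planet: 14·(0−34/41) = −27·(ω_p−ω_c)  ⇒  ω_p−ω_c = −(14/27)·(-34/41) = 476/1107

476/1107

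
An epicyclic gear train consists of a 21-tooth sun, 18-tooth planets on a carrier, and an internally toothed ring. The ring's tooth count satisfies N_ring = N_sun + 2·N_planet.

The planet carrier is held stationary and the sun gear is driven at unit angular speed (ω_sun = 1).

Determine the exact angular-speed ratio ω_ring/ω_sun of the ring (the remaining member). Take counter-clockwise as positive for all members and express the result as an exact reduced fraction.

N_ring = 21 + 2·18 = 57
21(ω_s−ω_c) = −57(ω_r−ω_c),  ω_c=0, ω_s=1
ω_r = 0 − (21/57)(1−0) = -7/19
ω_r/ω_s = -7/19

-7/19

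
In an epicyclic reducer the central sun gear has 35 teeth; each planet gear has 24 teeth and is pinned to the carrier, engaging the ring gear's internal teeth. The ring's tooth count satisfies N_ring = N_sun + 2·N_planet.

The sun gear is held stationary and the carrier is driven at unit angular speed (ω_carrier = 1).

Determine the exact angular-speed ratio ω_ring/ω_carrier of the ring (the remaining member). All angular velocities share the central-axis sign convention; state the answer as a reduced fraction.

N_ring = 35 + 2·24 = 83
35(ω_s−ω_c) = −83(ω_r−ω_c),  ω_s=0, ω_c=1
ω_r = 1 − (35/83)(0−1) = 118/83
ω_r/ω_c = 118/83

118/83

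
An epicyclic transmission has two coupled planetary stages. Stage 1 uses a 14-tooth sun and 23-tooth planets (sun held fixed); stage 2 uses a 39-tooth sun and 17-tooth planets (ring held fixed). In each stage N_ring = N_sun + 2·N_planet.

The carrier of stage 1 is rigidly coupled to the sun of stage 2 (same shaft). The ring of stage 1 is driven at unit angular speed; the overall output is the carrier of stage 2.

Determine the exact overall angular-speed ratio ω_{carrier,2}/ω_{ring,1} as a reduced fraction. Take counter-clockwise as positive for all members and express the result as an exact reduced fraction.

Stage 1: N_ring = 14 + 2·23 = 60
Stage 1: 14(ω_s−ω_c) = −60(ω_r−ω_c),  ω_s=0, ω_r=1
Stage 1: 14(0−ω_c) = −60(1−ω_c)  ⇒  74ω_c = 60  ⇒  ω_c = 30/37
  ⇒ ω_c¹/ω_r¹ = 30/37
Stage 2: N_ring = 39 + 2·17 = 73
Stage 2: 39(ω_s−ω_c) = −73(ω_r−ω_c),  ω_r=0, ω_s=1
Stage 2: 39(1−ω_c) = −73(0−ω_c)  ⇒  112ω_c = 39  ⇒  ω_c = 39/112
  ⇒ ω_c²/ω_s² = 39/112
Coupling ω_s² = ω_c¹ ⇒ overall = 30/37 × 39/112 = 585/2072

585/2072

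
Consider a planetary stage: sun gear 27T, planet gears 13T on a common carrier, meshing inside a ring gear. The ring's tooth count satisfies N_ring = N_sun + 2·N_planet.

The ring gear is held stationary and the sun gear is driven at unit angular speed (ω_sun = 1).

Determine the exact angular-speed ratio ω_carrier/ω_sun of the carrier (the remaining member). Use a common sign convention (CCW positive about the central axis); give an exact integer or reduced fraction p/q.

N_ring = 27 + 2·13 = 53
27(ω_s−ω_c) = −53(ω_r−ω_c),  ω_r=0, ω_s=1
27(1−ω_c) = −53(0−ω_c)  ⇒  80ω_c = 27  ⇒  ω_c = 27/80
ω_c/ω_s = 27/80

27/80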